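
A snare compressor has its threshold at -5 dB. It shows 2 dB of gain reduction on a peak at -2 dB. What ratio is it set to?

3:1

Input overshoot = -2 − (-5) = 3 dB.
Output overshoot = 3 − 2 = 1 dB.
Ratio = input overshoot / output overshoot = 3 / 1 = 3.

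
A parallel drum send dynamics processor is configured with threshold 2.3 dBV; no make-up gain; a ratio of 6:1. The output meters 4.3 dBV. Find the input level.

14.3 dBV

Post-compression overshoot = 4.3 − 2.3 = 2 dB.
Input overshoot = R × output overshoot = 12 dB → input = 2.3 + 12 = 14.3 dBV.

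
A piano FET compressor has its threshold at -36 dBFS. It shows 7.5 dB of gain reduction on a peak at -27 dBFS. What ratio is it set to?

Input overshoot = -27 − (-36) = 9 dB.
Output overshoot = 9 − 7.5 = 1.5 dB.
Ratio = input overshoot / output overshoot = 9 / 1.5 = 6.

6:1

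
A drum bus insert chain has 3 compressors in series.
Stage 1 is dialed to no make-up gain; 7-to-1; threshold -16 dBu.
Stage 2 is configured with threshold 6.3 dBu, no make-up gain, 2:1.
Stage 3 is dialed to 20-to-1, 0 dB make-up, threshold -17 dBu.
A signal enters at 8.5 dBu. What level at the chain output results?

Stage 1: 8.5 dBu is 24.5 dB over -16 dBu; at 7:1 that becomes 3.5 dB over, giving -12.5 dBu.
Stage 2: -12.5 dBu is at or below the 6.3 dBu threshold — no compression; output -12.5 dBu.
Stage 3: overshoot 4.5 dB → 4.5/20 = 0.225 dB → -16.775 dBu.

-16.775 dBu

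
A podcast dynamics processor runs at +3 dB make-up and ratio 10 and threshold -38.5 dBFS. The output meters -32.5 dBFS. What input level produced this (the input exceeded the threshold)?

Remove make-up: -32.5 − 3 = -35.5 dBFS.
That's 3 dB above the -38.5 dBFS threshold.
Before 10:1 compression the overshoot was 3 × 10 = 30 dB, so input = -38.5 + 30 = -8.5 dBFS.

-8.5 dBFS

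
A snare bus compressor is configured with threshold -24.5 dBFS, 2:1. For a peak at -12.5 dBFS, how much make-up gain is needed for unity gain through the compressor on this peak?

6 dB

Without make-up, output = threshold + overshoot/2 = -24.5 + 6 = -18.5 dBFS.
Gap to target: 6 dB.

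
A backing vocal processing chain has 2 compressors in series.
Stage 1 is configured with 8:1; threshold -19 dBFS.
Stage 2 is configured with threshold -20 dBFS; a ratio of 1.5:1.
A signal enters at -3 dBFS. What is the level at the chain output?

Stage 1: -3 dBFS is 16 dB over -19 dBFS; at 8:1 that becomes 2 dB over, giving -17 dBFS.
Stage 2: 3 dB above -20 dBFS, reduced 1.5:1 to 2 dB above → -18 dBFS.

-18 dBFS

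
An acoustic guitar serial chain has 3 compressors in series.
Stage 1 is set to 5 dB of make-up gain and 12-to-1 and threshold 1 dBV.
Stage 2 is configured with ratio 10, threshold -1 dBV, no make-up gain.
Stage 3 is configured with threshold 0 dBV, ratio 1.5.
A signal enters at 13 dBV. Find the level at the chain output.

-0.2 dBV

Stage 1: 12 dB above 1 dBV, reduced 12:1 to 1 dB above → 2 dBV; +5 dB make-up → 7 dBV.
Stage 2: 8 dB above -1 dBV, reduced 10:1 to 0.8 dB above → -0.2 dBV.
Stage 3: -0.2 dBV is at or below the 0 dBV threshold — no compression; output -0.2 dBV.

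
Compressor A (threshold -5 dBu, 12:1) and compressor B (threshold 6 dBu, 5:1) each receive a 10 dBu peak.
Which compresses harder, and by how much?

A: 15 dB over, compressed to 1.25 dB over, so 13.75 dB of GR.
B: 4 dB over, compressed to 0.8 dB over, so 3.2 dB of GR.
A applies 10.55 dB more gain reduction.

A, by 10.55 dB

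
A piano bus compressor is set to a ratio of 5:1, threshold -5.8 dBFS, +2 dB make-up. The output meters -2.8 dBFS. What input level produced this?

-0.8 dBFS

Before make-up, the level was -2.8 − 2 = -4.8 dBFS.
The compressed level sits -4.8 − (-5.8) = 1 dB over threshold.
Before 5:1 compression the overshoot was 1 × 5 = 5 dB, so input = -5.8 + 5 = -0.8 dBFS.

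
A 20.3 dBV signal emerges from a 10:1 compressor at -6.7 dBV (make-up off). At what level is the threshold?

-9.7 dBV

Input is 30 dB above T (since output overshoot × R = input overshoot: (-6.7 − T)·10 = 20.3 − T gives T = -9.7 dBV).
Check: -9.7 + (20.3 − (-9.7))/10 = -9.7 + 3 = -6.7 dBV. ✓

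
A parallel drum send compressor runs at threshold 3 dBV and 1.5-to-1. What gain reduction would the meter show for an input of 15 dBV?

4 dB

15 dBV exceeds the threshold by 12 dB.
A 1.5:1 ratio leaves 8 dB of that excess.
Gain reduction = 12 − 8 = 4 dB.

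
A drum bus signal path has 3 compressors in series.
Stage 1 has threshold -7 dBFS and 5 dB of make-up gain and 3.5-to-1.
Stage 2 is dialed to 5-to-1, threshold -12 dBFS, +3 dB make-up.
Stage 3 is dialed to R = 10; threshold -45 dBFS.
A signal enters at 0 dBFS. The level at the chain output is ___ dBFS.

-41.16 dBFS

Stage 1: overshoot 7 dB → 7/3.5 = 2 dB → -5 dBFS; +5 dB make-up → 0 dBFS.
Stage 2: overshoot 12 dB → 12/5 = 2.4 dB → -9.6 dBFS; +3 dB make-up → -6.6 dBFS.
Stage 3: 38.4 dB above -45 dBFS, reduced 10:1 to 3.84 dB above → -41.16 dBFS.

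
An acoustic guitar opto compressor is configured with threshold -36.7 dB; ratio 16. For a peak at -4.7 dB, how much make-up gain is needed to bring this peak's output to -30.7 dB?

Overshoot 32 dB → 32/16 = 2 dB after compression, so the compressed level is -36.7 + 2 = -34.7 dB.
Make-up = target − compressed = -30.7 − (-34.7) = 4 dB.

4 dB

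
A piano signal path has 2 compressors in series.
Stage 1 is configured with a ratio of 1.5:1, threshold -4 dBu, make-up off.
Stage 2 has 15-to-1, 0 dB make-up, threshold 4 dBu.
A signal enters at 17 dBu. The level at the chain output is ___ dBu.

4.4 dBu

Stage 1: overshoot 21 dB → 21/1.5 = 14 dB → 10 dBu.
Stage 2: 10 dBu is 6 dB over 4 dBu; at 15:1 that becomes 0.4 dB over, giving 4.4 dBu.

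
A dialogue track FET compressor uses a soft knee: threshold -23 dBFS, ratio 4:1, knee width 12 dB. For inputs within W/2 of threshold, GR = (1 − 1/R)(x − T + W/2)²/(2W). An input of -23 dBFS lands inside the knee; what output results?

x − T + W/2 = -23 − (-23) + 6 = 6.
GR = (1 − 1/4) × 6² / 24 = 0.75 × 36 / 24 = 1.125 dB.
Output = -23 − 1.125 = -24.125 dBFS.

-24.125 dBFS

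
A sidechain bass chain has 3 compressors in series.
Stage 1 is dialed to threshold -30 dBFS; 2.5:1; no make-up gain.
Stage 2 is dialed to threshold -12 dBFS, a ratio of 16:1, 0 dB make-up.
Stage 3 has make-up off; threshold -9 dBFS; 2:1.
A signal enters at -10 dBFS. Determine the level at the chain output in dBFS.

Stage 1: 20 dB above -30 dBFS, reduced 2.5:1 to 8 dB above → -22 dBFS.
Stage 2: below threshold (-22 ≤ -12); passes unchanged; output -22 dBFS.
Stage 3: below threshold (-22 ≤ -9); passes unchanged; output -22 dBFS.

-22 dBFS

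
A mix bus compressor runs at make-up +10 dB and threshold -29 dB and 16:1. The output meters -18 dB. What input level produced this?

Stripping the +10 dB make-up gives -28 dB at the gain stage.
The compressed level sits -28 − (-29) = 1 dB over threshold.
Undo the ratio: input overshoot = 1 × 16 = 16 dB, giving input = -13 dB.

-13 dB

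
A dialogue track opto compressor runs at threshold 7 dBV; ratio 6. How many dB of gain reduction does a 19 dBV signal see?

10 dB

Overshoot = 19 − 7 = 12 dB.
At 6:1, output sits 12/6 = 2 dB above threshold.
Gain reduction = 12 − 2 = 10 dB.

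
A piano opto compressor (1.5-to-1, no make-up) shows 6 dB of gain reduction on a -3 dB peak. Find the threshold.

-21 dB

Gain reduction = -3 − (-9) = 6 dB; output overshoot = GR / (R − 1) = 6 / 0.5 = 12 dB.
Threshold = output − output overshoot = -9 − 12 = -21 dB.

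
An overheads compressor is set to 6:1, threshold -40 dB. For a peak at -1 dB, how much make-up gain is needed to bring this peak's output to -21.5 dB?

Overshoot 39 dB → 39/6 = 6.5 dB after compression, so the compressed level is -40 + 6.5 = -33.5 dB.
Make-up = target − compressed = -21.5 − (-33.5) = 12 dB.

12 dB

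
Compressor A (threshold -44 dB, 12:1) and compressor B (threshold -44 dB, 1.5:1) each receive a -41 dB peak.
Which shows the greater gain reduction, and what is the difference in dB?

A: GR = 3 − 3/12 = 2.75 dB.
B: GR = 3 − 3/1.5 = 1 dB.
A applies 1.75 dB more gain reduction.

A, by 1.75 dB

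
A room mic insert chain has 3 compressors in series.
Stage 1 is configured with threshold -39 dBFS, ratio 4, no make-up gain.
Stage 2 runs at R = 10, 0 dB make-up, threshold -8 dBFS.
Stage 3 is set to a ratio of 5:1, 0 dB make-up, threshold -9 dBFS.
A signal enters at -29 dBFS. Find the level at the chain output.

-36.5 dBFS

Stage 1: overshoot 10 dB → 10/4 = 2.5 dB → -36.5 dBFS.
Stage 2: -36.5 dBFS ≤ -8 dBFS, so stage 2 doesn't engage; output -36.5 dBFS.
Stage 3: -36.5 dBFS ≤ -9 dBFS, so stage 3 doesn't engage; output -36.5 dBFS.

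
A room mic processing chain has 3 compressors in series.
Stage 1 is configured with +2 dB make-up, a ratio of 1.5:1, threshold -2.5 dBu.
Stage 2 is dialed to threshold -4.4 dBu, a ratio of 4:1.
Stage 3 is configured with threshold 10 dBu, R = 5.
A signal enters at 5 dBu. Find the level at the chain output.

-2.175 dBu

Stage 1: 5 dBu is 7.5 dB over -2.5 dBu; at 1.5:1 that becomes 5 dB over, giving 2.5 dBu; +2 dB make-up → 4.5 dBu.
Stage 2: 8.9 dB above -4.4 dBu, reduced 4:1 to 2.225 dB above → -2.175 dBu.
Stage 3: -2.175 dBu ≤ 10 dBu, so stage 3 doesn't engage; output -2.175 dBu.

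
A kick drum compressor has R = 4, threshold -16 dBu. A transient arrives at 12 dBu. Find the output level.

Overshoot: 12 − (-16) = 28 dB.
The 28 dB excess becomes 7 dB after 4:1 reduction.
So the level is -16 + 7 = -9 dBu.

-9 dBu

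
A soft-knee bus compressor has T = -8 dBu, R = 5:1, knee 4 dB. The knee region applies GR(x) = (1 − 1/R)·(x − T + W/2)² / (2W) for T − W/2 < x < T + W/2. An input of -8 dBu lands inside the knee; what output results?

-8.4 dBu

x − T + W/2 = -8 − (-8) + 2 = 2.
GR = (1 − 1/5) × 2² / 8 = 0.8 × 4 / 8 = 0.4 dB.
Output = -8 − 0.4 = -8.4 dBu.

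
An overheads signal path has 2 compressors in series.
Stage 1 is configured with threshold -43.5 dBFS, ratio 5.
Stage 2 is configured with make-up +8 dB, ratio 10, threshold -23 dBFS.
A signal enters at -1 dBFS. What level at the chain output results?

Stage 1: -1 dBFS is 42.5 dB over -43.5 dBFS; at 5:1 that becomes 8.5 dB over, giving -35 dBFS.
Stage 2: below threshold (-35 ≤ -23); passes unchanged; make-up brings it to -27 dBFS.

-27 dBFS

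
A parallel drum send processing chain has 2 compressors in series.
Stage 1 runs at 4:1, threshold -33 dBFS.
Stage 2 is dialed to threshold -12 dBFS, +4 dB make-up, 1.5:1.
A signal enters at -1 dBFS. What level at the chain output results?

Stage 1: -1 dBFS is 32 dB over -33 dBFS; at 4:1 that becomes 8 dB over, giving -25 dBFS.
Stage 2: below threshold (-25 ≤ -12); passes unchanged; make-up brings it to -21 dBFS.

-21 dBFS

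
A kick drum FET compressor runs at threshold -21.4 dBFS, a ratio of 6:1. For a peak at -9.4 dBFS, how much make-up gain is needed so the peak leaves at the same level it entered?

10 dB

The peak compresses to -21.4 + 12/6 = -19.4 dBFS.
To reach -9.4 dBFS requires -9.4 − (-19.4) = 10 dB of make-up.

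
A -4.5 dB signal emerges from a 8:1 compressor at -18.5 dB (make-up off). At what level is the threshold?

-20.5 dB

Input is 16 dB above T (since output overshoot × R = input overshoot: (-18.5 − T)·8 = -4.5 − T gives T = -20.5 dB).
Check: -20.5 + (-4.5 − (-20.5))/8 = -20.5 + 2 = -18.5 dB. ✓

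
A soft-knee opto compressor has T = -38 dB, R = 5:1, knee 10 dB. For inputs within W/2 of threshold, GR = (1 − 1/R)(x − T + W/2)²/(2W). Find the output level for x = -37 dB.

x − T + W/2 = -37 − (-38) + 5 = 6.
GR = (1 − 1/5) × 6² / 20 = 0.8 × 36 / 20 = 1.44 dB.
Output = -37 − 1.44 = -38.44 dB.

-38.44 dB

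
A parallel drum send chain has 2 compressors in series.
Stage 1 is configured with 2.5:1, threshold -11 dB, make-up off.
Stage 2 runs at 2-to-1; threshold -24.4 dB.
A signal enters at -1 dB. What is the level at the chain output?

Stage 1: overshoot 10 dB → 10/2.5 = 4 dB → -7 dB.
Stage 2: -7 dB is 17.4 dB over -24.4 dB; at 2:1 that becomes 8.7 dB over, giving -15.7 dB.

-15.7 dB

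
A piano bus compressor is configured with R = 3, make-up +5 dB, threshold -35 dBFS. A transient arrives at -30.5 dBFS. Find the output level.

-28.5 dBFS

Overshoot: -30.5 − (-35) = 4.5 dB.
The 4.5 dB excess becomes 1.5 dB after 3:1 reduction.
Output = -35 + 1.5 = -33.5 dBFS; make-up adds 5 dB, giving -28.5 dBFS.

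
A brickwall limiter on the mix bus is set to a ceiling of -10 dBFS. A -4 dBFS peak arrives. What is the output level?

-10 dBFS

The limiter clamps the peak to its -10 dBFS ceiling.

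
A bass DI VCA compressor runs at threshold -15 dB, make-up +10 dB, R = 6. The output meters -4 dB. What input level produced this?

-9 dB

Before make-up, the level was -4 − 10 = -14 dB.
Post-compression overshoot = -14 − (-15) = 1 dB.
Undo the ratio: input overshoot = 1 × 6 = 6 dB, giving input = -9 dB.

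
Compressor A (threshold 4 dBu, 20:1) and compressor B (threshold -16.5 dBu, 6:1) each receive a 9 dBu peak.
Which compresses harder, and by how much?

A: overshoot 5 dB → output overshoot 0.25 dB → GR 4.75 dB.
B: overshoot 25.5 dB → output overshoot 4.25 dB → GR 21.25 dB.
B reduces 16.5 dB more.

B, by 16.5 dB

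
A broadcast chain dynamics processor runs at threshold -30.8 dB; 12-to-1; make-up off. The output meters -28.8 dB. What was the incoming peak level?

That's 2 dB above the -30.8 dB threshold.
Undo the ratio: input overshoot = 2 × 12 = 24 dB, giving input = -6.8 dB.

-6.8 dB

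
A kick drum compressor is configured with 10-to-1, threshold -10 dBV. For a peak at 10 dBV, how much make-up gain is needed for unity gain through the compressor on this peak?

18 dB

The peak compresses to -10 + 20/10 = -8 dBV.
To reach 10 dBV requires 10 − (-8) = 18 dB of make-up.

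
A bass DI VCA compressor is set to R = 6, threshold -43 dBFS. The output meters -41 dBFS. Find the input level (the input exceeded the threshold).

The compressed level sits -41 − (-43) = 2 dB over threshold.
Input overshoot = R × output overshoot = 12 dB → input = -43 + 12 = -31 dBFS.

-31 dBFS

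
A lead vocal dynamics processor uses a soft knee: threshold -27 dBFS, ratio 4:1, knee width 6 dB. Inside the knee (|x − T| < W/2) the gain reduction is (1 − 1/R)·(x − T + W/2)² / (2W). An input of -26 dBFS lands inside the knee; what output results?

-27 dBFS

x − T + W/2 = -26 − (-27) + 3 = 4.
GR = (1 − 1/4) × 4² / 12 = 0.75 × 16 / 12 = 1 dB.
Output = -26 − 1 = -27 dBFS.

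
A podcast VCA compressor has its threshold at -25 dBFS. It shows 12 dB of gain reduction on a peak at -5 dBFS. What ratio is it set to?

2.5:1

Input overshoot = -5 − (-25) = 20 dB.
Output overshoot = 20 − 12 = 8 dB.
Ratio = input overshoot / output overshoot = 20 / 8 = 2.5.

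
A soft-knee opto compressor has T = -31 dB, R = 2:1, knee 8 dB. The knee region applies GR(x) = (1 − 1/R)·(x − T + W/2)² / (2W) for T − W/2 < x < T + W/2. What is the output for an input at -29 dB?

-30.125 dB

x − T + W/2 = -29 − (-31) + 4 = 6.
GR = (1 − 1/2) × 6² / 16 = 0.5 × 36 / 16 = 1.125 dB.
Output = -29 − 1.125 = -30.125 dB.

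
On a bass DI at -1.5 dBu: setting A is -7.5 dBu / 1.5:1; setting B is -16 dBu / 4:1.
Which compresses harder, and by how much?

A: overshoot 6 dB → output overshoot 4 dB → GR 2 dB.
B: overshoot 14.5 dB → output overshoot 3.625 dB → GR 10.875 dB.
B applies 8.875 dB more gain reduction.

B, by 8.875 dB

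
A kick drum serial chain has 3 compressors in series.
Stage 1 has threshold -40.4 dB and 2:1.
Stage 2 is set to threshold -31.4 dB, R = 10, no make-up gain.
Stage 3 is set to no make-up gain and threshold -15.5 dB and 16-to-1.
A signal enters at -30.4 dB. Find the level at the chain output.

-35.4 dB

Stage 1: -30.4 dB is 10 dB over -40.4 dB; at 2:1 that becomes 5 dB over, giving -35.4 dB.
Stage 2: below threshold (-35.4 ≤ -31.4); passes unchanged; output -35.4 dB.
Stage 3: -35.4 dB is at or below the -15.5 dB threshold — no compression; output -35.4 dB.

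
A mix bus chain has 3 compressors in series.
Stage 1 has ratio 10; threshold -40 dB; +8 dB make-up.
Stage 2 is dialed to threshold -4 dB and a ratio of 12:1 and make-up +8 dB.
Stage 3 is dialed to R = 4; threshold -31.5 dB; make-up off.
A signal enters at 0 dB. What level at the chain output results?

Stage 1: overshoot 40 dB → 40/10 = 4 dB → -36 dB; +8 dB make-up → -28 dB.
Stage 2: below threshold (-28 ≤ -4); passes unchanged; make-up brings it to -20 dB.
Stage 3: 11.5 dB above -31.5 dB, reduced 4:1 to 2.875 dB above → -28.625 dB.

-28.625 dB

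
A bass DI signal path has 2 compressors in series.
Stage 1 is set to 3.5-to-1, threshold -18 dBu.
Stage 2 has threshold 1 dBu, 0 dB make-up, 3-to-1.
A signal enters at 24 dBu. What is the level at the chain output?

Stage 1: overshoot 42 dB → 42/3.5 = 12 dB → -6 dBu.
Stage 2: -6 dBu is at or below the 1 dBu threshold — no compression; output -6 dBu.

-6 dBu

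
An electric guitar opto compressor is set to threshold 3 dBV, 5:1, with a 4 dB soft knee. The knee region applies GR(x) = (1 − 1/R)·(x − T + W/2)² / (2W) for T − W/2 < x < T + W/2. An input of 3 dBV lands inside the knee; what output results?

2.6 dBV

x − T + W/2 = 3 − 3 + 2 = 2.
GR = (1 − 1/5) × 2² / 8 = 0.8 × 4 / 8 = 0.4 dB.
Output = 3 − 0.4 = 2.6 dBV.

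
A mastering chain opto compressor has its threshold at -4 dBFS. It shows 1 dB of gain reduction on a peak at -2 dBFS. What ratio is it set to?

2:1

Input overshoot = -2 − (-4) = 2 dB.
Output overshoot = 2 − 1 = 1 dB.
Ratio = input overshoot / output overshoot = 2 / 1 = 2.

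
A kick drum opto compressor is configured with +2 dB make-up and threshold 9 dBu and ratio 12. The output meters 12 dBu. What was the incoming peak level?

21 dBu

Stripping the +2 dB make-up gives 10 dBu at the gain stage.
Post-compression overshoot = 10 − 9 = 1 dB.
Before 12:1 compression the overshoot was 1 × 12 = 12 dB, so input = 9 + 12 = 21 dBu.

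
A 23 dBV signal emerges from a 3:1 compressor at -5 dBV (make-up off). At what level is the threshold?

-19 dBV

Input is 42 dB above T (since output overshoot × R = input overshoot: (-5 − T)·3 = 23 − T gives T = -19 dBV).
Check: -19 + (23 − (-19))/3 = -19 + 14 = -5 dBV. ✓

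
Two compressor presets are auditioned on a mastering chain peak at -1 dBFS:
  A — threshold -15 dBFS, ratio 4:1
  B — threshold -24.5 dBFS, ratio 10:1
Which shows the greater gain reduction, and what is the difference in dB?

A: GR = 14 − 14/4 = 10.5 dB.
B: GR = 23.5 − 23.5/10 = 21.15 dB.
B applies 10.65 dB more gain reduction.

B, by 10.65 dB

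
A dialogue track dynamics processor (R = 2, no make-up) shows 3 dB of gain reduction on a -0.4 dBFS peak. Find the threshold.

Let T be the threshold. Output overshoot = (input overshoot)/R, so -3.4 − T = (-0.4 − T)/2.
2·(-3.4 − T) = -0.4 − T → 1·T = -6.8 − (-0.4) = -6.4.
T = -6.4/1 = -6.4 dBFS.

-6.4 dBFS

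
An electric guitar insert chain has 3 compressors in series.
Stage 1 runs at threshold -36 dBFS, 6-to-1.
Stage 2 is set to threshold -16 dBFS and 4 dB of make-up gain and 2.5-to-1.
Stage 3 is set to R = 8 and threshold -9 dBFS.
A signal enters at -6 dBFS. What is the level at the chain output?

-27 dBFS

Stage 1: 30 dB above -36 dBFS, reduced 6:1 to 5 dB above → -31 dBFS.
Stage 2: -31 dBFS ≤ -16 dBFS, so stage 2 doesn't engage; make-up brings it to -27 dBFS.
Stage 3: -27 dBFS ≤ -9 dBFS, so stage 3 doesn't engage; output -27 dBFS.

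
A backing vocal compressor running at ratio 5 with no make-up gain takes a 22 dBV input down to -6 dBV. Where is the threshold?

Gain reduction = 22 − (-6) = 28 dB; output overshoot = GR / (R − 1) = 28 / 4 = 7 dB.
Threshold = output − output overshoot = -6 − 7 = -13 dBV.

-13 dBV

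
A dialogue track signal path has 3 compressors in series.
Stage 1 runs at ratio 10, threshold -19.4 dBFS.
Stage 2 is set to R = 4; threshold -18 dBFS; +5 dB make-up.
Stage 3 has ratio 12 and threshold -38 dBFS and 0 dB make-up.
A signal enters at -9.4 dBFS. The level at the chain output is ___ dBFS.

-35.95 dBFS

Stage 1: overshoot 10 dB → 10/10 = 1 dB → -18.4 dBFS.
Stage 2: below threshold (-18.4 ≤ -18); passes unchanged; make-up brings it to -13.4 dBFS.
Stage 3: -13.4 dBFS is 24.6 dB over -38 dBFS; at 12:1 that becomes 2.05 dB over, giving -35.95 dBFS.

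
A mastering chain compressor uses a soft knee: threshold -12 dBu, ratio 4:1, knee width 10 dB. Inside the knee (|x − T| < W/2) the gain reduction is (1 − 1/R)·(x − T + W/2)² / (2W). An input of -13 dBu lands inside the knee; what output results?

x − T + W/2 = -13 − (-12) + 5 = 4.
GR = (1 − 1/4) × 4² / 20 = 0.75 × 16 / 20 = 0.6 dB.
Output = -13 − 0.6 = -13.6 dBu.

-13.6 dBu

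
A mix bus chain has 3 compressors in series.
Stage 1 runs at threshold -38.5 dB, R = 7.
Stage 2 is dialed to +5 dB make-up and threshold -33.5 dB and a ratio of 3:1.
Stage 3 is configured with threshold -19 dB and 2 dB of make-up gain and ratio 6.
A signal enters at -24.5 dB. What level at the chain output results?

-29.5 dB

Stage 1: 14 dB above -38.5 dB, reduced 7:1 to 2 dB above → -36.5 dB.
Stage 2: below threshold (-36.5 ≤ -33.5); passes unchanged; make-up brings it to -31.5 dB.
Stage 3: -31.5 dB ≤ -19 dB, so stage 3 doesn't engage; make-up brings it to -29.5 dB.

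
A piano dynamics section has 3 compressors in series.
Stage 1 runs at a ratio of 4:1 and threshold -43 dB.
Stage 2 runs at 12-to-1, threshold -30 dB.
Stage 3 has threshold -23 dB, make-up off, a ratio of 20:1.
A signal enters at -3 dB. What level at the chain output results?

-33 dB

Stage 1: -3 dB is 40 dB over -43 dB; at 4:1 that becomes 10 dB over, giving -33 dB.
Stage 2: -33 dB ≤ -30 dB, so stage 2 doesn't engage; output -33 dB.
Stage 3: -33 dB ≤ -23 dB, so stage 3 doesn't engage; output -33 dB.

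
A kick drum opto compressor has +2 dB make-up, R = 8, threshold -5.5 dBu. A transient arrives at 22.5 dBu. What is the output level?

0 dBu

The input is 28 dB above the -5.5 dBu threshold.
At 8:1 the overshoot is divided by 8, leaving 3.5 dB above threshold.
So the level is -5.5 + 3.5 = -2 dBu; make-up adds 2 dB, giving 0 dBu.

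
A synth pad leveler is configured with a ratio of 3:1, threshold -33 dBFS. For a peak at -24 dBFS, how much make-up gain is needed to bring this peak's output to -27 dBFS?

3 dB

Without make-up, output = threshold + overshoot/3 = -33 + 3 = -30 dBFS.
Gap to target: 3 dB.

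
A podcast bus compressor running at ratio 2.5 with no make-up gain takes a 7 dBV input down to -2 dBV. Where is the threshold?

-8 dBV

Input is 15 dB above T (since output overshoot × R = input overshoot: (-2 − T)·2.5 = 7 − T gives T = -8 dBV).
Check: -8 + (7 − (-8))/2.5 = -8 + 6 = -2 dBV. ✓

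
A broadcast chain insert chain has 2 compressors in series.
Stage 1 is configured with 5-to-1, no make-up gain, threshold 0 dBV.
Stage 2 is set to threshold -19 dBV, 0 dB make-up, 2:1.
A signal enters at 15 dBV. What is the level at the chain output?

-8 dBV

Stage 1: 15 dBV is 15 dB over 0 dBV; at 5:1 that becomes 3 dB over, giving 3 dBV.
Stage 2: 22 dB above -19 dBV, reduced 2:1 to 11 dB above → -8 dBV.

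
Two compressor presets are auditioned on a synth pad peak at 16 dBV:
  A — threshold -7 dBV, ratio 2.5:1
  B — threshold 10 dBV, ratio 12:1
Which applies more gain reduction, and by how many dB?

A, by 8.3 dB

A: GR = 23 − 23/2.5 = 13.8 dB.
B: GR = 6 − 6/12 = 5.5 dB.
A applies 8.3 dB more gain reduction.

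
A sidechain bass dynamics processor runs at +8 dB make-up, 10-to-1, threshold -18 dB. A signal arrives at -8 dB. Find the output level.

-9 dB

-8 dB sits 10 dB over threshold.
10:1 compression reduces that to 10/10 = 1 dB over.
That puts the output at -17 dB; make-up adds 8 dB, giving -9 dB.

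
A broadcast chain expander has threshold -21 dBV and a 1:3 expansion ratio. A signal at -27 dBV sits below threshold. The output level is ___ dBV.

-39 dBV

Below threshold, a 1:3 expander applies gain = (3−1)×(T − x) of attenuation.
(3−1) × 6 = 12 dB, so output = -27 − 12 = -39 dBV.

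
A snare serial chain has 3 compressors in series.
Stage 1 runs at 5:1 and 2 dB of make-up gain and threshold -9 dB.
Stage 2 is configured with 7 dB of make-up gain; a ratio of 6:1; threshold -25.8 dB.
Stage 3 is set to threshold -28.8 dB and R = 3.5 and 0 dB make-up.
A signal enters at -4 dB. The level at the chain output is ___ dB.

Stage 1: -4 dB is 5 dB over -9 dB; at 5:1 that becomes 1 dB over, giving -8 dB; +2 dB make-up → -6 dB.
Stage 2: -6 dB is 19.8 dB over -25.8 dB; at 6:1 that becomes 3.3 dB over, giving -22.5 dB; +7 dB make-up → -15.5 dB.
Stage 3: overshoot 13.3 dB → 13.3/3.5 = 3.8 dB → -25 dB.

-25 dB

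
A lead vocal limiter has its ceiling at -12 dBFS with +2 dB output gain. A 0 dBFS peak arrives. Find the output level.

-10 dBFS

A brickwall limiter is an ∞:1 compressor: any input above the ceiling is clamped to -12 dBFS.
Output gain then adds 2 dB: -12 + 2 = -10 dBFS.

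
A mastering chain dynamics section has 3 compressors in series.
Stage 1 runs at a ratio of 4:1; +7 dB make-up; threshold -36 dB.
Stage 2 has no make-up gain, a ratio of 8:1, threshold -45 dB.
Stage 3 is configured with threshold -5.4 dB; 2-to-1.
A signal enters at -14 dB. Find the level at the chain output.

-42.3125 dB

Stage 1: 22 dB above -36 dB, reduced 4:1 to 5.5 dB above → -30.5 dB; +7 dB make-up → -23.5 dB.
Stage 2: 21.5 dB above -45 dB, reduced 8:1 to 2.6875 dB above → -42.3125 dB.
Stage 3: below threshold (-42.3125 ≤ -5.4); passes unchanged; output -42.3125 dB.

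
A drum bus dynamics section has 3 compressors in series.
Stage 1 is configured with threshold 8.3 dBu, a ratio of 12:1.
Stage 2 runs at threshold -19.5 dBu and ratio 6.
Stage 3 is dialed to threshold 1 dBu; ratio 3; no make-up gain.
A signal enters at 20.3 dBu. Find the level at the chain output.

-14.7 dBu

Stage 1: 20.3 dBu is 12 dB over 8.3 dBu; at 12:1 that becomes 1 dB over, giving 9.3 dBu.
Stage 2: 28.8 dB above -19.5 dBu, reduced 6:1 to 4.8 dB above → -14.7 dBu.
Stage 3: below threshold (-14.7 ≤ 1); passes unchanged; output -14.7 dBu.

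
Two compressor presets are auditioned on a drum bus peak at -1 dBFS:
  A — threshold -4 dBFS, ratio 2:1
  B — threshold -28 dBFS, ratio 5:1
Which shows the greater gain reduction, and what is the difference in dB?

A: GR = 3 − 3/2 = 1.5 dB.
B: GR = 27 − 27/5 = 21.6 dB.
B applies 20.1 dB more gain reduction.

B, by 20.1 dB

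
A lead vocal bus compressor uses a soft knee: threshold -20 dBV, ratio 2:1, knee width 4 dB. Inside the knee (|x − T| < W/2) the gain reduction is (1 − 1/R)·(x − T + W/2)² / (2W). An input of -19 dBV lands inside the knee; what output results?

x − T + W/2 = -19 − (-20) + 2 = 3.
GR = (1 − 1/2) × 3² / 8 = 0.5 × 9 / 8 = 0.5625 dB.
Output = -19 − 0.5625 = -19.5625 dBV.

-19.5625 dBV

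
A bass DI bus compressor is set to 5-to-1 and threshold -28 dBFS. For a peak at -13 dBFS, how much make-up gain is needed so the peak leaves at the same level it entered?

12 dB

Overshoot 15 dB → 15/5 = 3 dB after compression, so the compressed level is -28 + 3 = -25 dBFS.
Make-up = target − compressed = -13 − (-25) = 12 dB.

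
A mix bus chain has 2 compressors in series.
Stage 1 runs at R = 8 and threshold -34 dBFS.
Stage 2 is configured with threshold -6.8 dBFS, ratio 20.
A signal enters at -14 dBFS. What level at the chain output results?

-31.5 dBFS

Stage 1: -14 dBFS is 20 dB over -34 dBFS; at 8:1 that becomes 2.5 dB over, giving -31.5 dBFS.
Stage 2: -31.5 dBFS ≤ -6.8 dBFS, so stage 2 doesn't engage; output -31.5 dBFS.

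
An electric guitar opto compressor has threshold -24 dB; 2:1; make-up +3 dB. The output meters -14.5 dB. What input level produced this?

-11 dB

Remove make-up: -14.5 − 3 = -17.5 dB.
That's 6.5 dB above the -24 dB threshold.
Undo the ratio: input overshoot = 6.5 × 2 = 13 dB, giving input = -11 dB.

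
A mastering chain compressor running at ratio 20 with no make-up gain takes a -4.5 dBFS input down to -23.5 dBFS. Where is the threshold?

Let T be the threshold. Output overshoot = (input overshoot)/R, so -23.5 − T = (-4.5 − T)/20.
20·(-23.5 − T) = -4.5 − T → 19·T = -470 − (-4.5) = -465.5.
T = -465.5/19 = -24.5 dBFS.

-24.5 dBFS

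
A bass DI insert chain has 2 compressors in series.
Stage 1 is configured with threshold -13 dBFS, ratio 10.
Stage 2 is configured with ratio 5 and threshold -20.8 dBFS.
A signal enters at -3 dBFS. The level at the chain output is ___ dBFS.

-19.04 dBFS

Stage 1: 10 dB above -13 dBFS, reduced 10:1 to 1 dB above → -12 dBFS.
Stage 2: -12 dBFS is 8.8 dB over -20.8 dBFS; at 5:1 that becomes 1.76 dB over, giving -19.04 dBFS.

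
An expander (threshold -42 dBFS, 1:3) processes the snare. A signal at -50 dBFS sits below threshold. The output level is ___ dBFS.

Below threshold, a 1:3 expander applies gain = (3−1)×(T − x) of attenuation.
(3−1) × 8 = 16 dB, so output = -50 − 16 = -66 dBFS.

-66 dBFS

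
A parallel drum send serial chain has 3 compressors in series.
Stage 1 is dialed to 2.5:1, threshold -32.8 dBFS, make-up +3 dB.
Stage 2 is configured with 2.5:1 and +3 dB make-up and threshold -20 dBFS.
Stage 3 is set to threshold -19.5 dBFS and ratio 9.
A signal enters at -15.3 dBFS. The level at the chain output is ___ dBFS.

Stage 1: overshoot 17.5 dB → 17.5/2.5 = 7 dB → -25.8 dBFS; +3 dB make-up → -22.8 dBFS.
Stage 2: below threshold (-22.8 ≤ -20); passes unchanged; make-up brings it to -19.8 dBFS.
Stage 3: below threshold (-19.8 ≤ -19.5); passes unchanged; output -19.8 dBFS.

-19.8 dBFS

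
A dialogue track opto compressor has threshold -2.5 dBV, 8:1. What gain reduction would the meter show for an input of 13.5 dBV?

Overshoot = 13.5 − (-2.5) = 16 dB.
A 8:1 ratio leaves 2 dB of that excess.
Gain reduction = 16 − 2 = 14 dB.

14 dB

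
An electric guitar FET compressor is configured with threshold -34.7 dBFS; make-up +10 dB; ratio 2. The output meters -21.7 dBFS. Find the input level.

Stripping the +10 dB make-up gives -31.7 dBFS at the gain stage.
The compressed level sits -31.7 − (-34.7) = 3 dB over threshold.
Before 2:1 compression the overshoot was 3 × 2 = 6 dB, so input = -34.7 + 6 = -28.7 dBFS.

-28.7 dBFS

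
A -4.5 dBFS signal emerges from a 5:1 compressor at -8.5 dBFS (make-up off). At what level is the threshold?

-9.5 dBFS

Let T be the threshold. Output overshoot = (input overshoot)/R, so -8.5 − T = (-4.5 − T)/5.
5·(-8.5 − T) = -4.5 − T → 4·T = -42.5 − (-4.5) = -38.
T = -38/4 = -9.5 dBFS.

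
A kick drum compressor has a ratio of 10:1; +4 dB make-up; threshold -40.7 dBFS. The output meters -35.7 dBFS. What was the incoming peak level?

Before make-up, the level was -35.7 − 4 = -39.7 dBFS.
The compressed level sits -39.7 − (-40.7) = 1 dB over threshold.
Input overshoot = R × output overshoot = 10 dB → input = -40.7 + 10 = -30.7 dBFS.

-30.7 dBFS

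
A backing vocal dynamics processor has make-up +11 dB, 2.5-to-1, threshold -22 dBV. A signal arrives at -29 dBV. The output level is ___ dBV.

-29 dBV is 7 dB below the -22 dBV threshold, so no gain reduction is applied.
Make-up gain adds 11 dB: -29 + 11 = -18 dBV.

-18 dBV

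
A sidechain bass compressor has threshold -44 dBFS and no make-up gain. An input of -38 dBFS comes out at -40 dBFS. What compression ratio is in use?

Input overshoot = -38 − (-44) = 6 dB; output overshoot = -40 − (-44) = 4 dB.
Ratio = 6 / 4 = 1.5.

1.5:1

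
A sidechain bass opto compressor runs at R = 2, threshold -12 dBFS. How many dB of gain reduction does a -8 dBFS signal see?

The signal is 4 dB above threshold.
A 2:1 ratio leaves 2 dB of that excess.
So the signal is attenuated by 4 − 2 = 2 dB.

2 dB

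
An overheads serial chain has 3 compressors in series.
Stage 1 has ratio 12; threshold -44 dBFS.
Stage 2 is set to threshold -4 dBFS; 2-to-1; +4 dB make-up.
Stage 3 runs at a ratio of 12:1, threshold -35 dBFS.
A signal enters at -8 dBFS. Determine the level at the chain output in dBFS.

Stage 1: overshoot 36 dB → 36/12 = 3 dB → -41 dBFS.
Stage 2: -41 dBFS is at or below the -4 dBFS threshold — no compression; make-up brings it to -37 dBFS.
Stage 3: -37 dBFS ≤ -35 dBFS, so stage 3 doesn't engage; output -37 dBFS.

-37 dBFS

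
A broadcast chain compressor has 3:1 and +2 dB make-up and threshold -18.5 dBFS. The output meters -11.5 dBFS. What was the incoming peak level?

Before make-up, the level was -11.5 − 2 = -13.5 dBFS.
The compressed level sits -13.5 − (-18.5) = 5 dB over threshold.
Input overshoot = R × output overshoot = 15 dB → input = -18.5 + 15 = -3.5 dBFS.

-3.5 dBFS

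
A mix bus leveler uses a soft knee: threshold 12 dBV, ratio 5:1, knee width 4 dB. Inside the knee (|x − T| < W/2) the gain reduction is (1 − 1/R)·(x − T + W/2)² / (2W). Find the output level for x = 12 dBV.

x − T + W/2 = 12 − 12 + 2 = 2.
GR = (1 − 1/5) × 2² / 8 = 0.8 × 4 / 8 = 0.4 dB.
Output = 12 − 0.4 = 11.6 dBV.

11.6 dBV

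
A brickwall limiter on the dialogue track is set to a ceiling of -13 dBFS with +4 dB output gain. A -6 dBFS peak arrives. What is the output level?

-9 dBFS

A brickwall limiter is an ∞:1 compressor: any input above the ceiling is clamped to -13 dBFS.
Output gain then adds 4 dB: -13 + 4 = -9 dBFS.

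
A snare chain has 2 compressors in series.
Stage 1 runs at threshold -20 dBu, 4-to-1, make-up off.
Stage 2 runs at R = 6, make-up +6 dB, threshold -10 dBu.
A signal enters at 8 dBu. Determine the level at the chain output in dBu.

Stage 1: overshoot 28 dB → 28/4 = 7 dB → -13 dBu.
Stage 2: -13 dBu is at or below the -10 dBu threshold — no compression; make-up brings it to -7 dBu.

-7 dBu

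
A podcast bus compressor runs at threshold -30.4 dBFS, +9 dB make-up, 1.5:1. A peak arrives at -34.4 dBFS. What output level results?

-34.4 dBFS is 4 dB below the -30.4 dBFS threshold, so no gain reduction is applied.
Make-up gain adds 9 dB: -34.4 + 9 = -25.4 dBFS.

-25.4 dBFS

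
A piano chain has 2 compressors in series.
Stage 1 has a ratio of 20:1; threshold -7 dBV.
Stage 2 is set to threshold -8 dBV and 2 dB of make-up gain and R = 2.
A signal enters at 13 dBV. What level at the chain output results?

-5 dBV

Stage 1: overshoot 20 dB → 20/20 = 1 dB → -6 dBV.
Stage 2: overshoot 2 dB → 2/2 = 1 dB → -7 dBV; +2 dB make-up → -5 dBV.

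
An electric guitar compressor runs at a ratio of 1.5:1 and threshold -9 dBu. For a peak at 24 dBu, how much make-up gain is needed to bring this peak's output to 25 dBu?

12 dB

Without make-up, output = threshold + overshoot/1.5 = -9 + 22 = 13 dBu.
Gap to target: 12 dB.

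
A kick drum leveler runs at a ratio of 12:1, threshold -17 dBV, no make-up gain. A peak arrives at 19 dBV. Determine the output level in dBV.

-14 dBV

Overshoot: 19 − (-17) = 36 dB.
The 36 dB excess becomes 3 dB after 12:1 reduction.
So the level is -17 + 3 = -14 dBV.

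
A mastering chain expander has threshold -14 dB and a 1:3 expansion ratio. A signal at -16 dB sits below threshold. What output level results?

-20 dB

The input is 2 dB below the -14 dB threshold.
A 1:3 expander multiplies undershoot by 3: 2 × 3 = 6 dB below threshold.
Output = -14 − 6 = -20 dB.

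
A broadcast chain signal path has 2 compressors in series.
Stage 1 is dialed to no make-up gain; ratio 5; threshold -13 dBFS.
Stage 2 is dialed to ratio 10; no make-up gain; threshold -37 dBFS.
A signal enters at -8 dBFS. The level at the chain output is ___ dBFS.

-34.5 dBFS

Stage 1: -8 dBFS is 5 dB over -13 dBFS; at 5:1 that becomes 1 dB over, giving -12 dBFS.
Stage 2: overshoot 25 dB → 25/10 = 2.5 dB → -34.5 dBFS.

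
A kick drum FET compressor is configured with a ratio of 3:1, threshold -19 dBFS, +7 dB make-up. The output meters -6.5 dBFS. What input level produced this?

Before make-up, the level was -6.5 − 7 = -13.5 dBFS.
The compressed level sits -13.5 − (-19) = 5.5 dB over threshold.
Before 3:1 compression the overshoot was 5.5 × 3 = 16.5 dB, so input = -19 + 16.5 = -2.5 dBFS.

-2.5 dBFS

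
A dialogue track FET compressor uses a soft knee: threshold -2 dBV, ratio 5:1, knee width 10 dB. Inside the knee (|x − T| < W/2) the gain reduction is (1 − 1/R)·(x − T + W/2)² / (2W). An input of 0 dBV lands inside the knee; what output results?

x − T + W/2 = 0 − (-2) + 5 = 7.
GR = (1 − 1/5) × 7² / 20 = 0.8 × 49 / 20 = 1.96 dB.
Output = 0 − 1.96 = -1.96 dBV.

-1.96 dBV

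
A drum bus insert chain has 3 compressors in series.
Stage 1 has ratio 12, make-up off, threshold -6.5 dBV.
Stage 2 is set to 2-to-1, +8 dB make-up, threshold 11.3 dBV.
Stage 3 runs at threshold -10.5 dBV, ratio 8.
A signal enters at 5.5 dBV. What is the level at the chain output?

Stage 1: 5.5 dBV is 12 dB over -6.5 dBV; at 12:1 that becomes 1 dB over, giving -5.5 dBV.
Stage 2: -5.5 dBV is at or below the 11.3 dBV threshold — no compression; make-up brings it to 2.5 dBV.
Stage 3: 2.5 dBV is 13 dB over -10.5 dBV; at 8:1 that becomes 1.625 dB over, giving -8.875 dBV.

-8.875 dBV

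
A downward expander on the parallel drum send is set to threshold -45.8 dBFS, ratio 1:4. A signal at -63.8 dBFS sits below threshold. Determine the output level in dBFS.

The input is 18 dB below the -45.8 dBFS threshold.
A 1:4 expander multiplies undershoot by 4: 18 × 4 = 72 dB below threshold.
Output = -45.8 − 72 = -117.8 dBFS.

-117.8 dBFS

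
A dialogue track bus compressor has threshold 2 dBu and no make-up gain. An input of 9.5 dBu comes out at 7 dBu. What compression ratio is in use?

Input overshoot = 9.5 − 2 = 7.5 dB; output overshoot = 7 − 2 = 5 dB.
Ratio = 7.5 / 5 = 1.5.

1.5:1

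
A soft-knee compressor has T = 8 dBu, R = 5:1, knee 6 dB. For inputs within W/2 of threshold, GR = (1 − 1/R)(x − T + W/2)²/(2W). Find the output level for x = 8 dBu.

7.4 dBu

x − T + W/2 = 8 − 8 + 3 = 3.
GR = (1 − 1/5) × 3² / 12 = 0.8 × 9 / 12 = 0.6 dB.
Output = 8 − 0.6 = 7.4 dBu.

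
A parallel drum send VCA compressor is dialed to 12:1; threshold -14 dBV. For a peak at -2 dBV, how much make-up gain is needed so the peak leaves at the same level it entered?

Overshoot 12 dB → 12/12 = 1 dB after compression, so the compressed level is -14 + 1 = -13 dBV.
Make-up = target − compressed = -2 − (-13) = 11 dB.

11 dB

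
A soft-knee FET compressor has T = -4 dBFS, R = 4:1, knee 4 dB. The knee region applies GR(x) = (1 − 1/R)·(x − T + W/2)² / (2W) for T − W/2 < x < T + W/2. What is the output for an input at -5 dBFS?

-5.09375 dBFS

x − T + W/2 = -5 − (-4) + 2 = 1.
GR = (1 − 1/4) × 1² / 8 = 0.75 × 1 / 8 = 0.09375 dB.
Output = -5 − 0.09375 = -5.09375 dBFS.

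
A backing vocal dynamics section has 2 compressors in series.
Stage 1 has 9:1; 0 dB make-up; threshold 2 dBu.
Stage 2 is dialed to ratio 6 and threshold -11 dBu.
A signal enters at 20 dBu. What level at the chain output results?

-8.5 dBu

Stage 1: 18 dB above 2 dBu, reduced 9:1 to 2 dB above → 4 dBu.
Stage 2: 4 dBu is 15 dB over -11 dBu; at 6:1 that becomes 2.5 dB over, giving -8.5 dBu.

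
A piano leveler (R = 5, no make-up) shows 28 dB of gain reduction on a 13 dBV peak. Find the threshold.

Let T be the threshold. Output overshoot = (input overshoot)/R, so -15 − T = (13 − T)/5.
5·(-15 − T) = 13 − T → 4·T = -75 − 13 = -88.
T = -88/4 = -22 dBV.

-22 dBV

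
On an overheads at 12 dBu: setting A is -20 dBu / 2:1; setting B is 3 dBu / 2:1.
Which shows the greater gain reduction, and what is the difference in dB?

A, by 11.5 dB

A: overshoot 32 dB → output overshoot 16 dB → GR 16 dB.
B: overshoot 9 dB → output overshoot 4.5 dB → GR 4.5 dB.
Difference: 11.5 dB in favour of A.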